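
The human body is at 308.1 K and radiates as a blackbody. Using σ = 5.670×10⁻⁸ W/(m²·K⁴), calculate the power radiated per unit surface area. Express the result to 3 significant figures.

I ≈ 511 W/m²

Stefan–Boltzmann: I = σT⁴ = 5.670×10⁻⁸ × (308.1)⁴ = 511 W/m².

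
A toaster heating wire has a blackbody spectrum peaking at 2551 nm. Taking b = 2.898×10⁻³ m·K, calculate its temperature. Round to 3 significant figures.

T ≈ 1.14×10³ K

Wien's law gives T = b/λ_max = (2.898×10⁻³ m·K)/(2.551×10⁻⁶ m) = 1.14×10³ K.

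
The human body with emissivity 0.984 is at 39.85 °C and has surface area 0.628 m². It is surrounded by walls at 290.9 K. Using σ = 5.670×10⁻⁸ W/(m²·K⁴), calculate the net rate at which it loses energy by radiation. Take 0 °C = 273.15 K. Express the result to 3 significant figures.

Net loss ≈ 85.4 W

T = 39.85 °C + 273.15 = 313.00 K.
Area A = 0.628 m².
Net radiated power P_net = εσA(T⁴ − T₀⁴) = 0.984×5.670×10⁻⁸×0.628×(313.00⁴ − 290.9⁴).
T⁴ − T₀⁴ = 9.59792×10⁹ − 7.16102×10⁹ = 2.43690×10⁹ K⁴, so P_net = 85.4 W.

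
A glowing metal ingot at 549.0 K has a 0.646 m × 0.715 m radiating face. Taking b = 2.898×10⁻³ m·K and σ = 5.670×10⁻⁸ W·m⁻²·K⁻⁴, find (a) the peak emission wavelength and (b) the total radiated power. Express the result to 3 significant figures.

(a) λ_max = b/T = 2.898×10⁻³/549.0 = 5.279×10⁻⁶ m = 5.28 μm.
Area A = 0.646 × 0.715 = 0.46189 m².
(b) P = σAT⁴ = 5.670×10⁻⁸×0.46189×(549.0)⁴ = 2.38×10³ W.

λ_max ≈ 5.28 μm; P ≈ 2.38×10³ W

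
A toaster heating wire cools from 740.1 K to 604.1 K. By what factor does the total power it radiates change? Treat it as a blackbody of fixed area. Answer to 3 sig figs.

P₂/P₁ ≈ 0.444

P ∝ T⁴, so P₂/P₁ = (T₂/T₁)⁴ = (604.1/740.1)⁴ = (0.816241)⁴ = 0.444.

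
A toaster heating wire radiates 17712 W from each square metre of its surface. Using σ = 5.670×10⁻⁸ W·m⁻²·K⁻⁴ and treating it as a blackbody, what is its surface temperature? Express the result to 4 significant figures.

T ≈ 747.6 K

I = σT⁴, so T = (I/σ)^(1/4) = (17712/(5.670×10⁻⁸))^(1/4) = 747.6 K.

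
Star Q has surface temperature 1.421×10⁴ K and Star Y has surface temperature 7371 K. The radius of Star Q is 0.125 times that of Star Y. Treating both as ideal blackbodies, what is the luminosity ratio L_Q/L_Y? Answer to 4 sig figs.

L ∝ R²T⁴, so L_Q/L_Y = (R_Q/R_Y)²(T_Q/T_Y)⁴ = (0.125)² × (1.421×10⁴/7371)⁴ = 0.015625 × 13.8124 = 0.2158.

L_Q/L_Y ≈ 0.2158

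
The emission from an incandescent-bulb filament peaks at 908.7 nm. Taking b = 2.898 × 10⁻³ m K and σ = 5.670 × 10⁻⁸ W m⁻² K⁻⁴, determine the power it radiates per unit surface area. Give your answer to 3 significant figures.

I ≈ 5.87×10⁶ W/m²

Wien's law: T = b/λ_max = 2.898×10⁻³/9.087×10⁻⁷ = 3189.17 K.
Then I = σT⁴ = 5.670×10⁻⁸×(3189.17)⁴ = 5.87×10⁶ W/m².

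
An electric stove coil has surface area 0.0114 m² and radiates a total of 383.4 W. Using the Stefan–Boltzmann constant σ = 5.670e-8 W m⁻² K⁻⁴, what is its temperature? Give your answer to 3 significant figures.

Area A = 0.0114 m².
P = σAT⁴ ⇒ T = (P/(σA))^(1/4) = (383.4/(5.670×10⁻⁸×0.0114))^(1/4) = 878 K.

T ≈ 878 K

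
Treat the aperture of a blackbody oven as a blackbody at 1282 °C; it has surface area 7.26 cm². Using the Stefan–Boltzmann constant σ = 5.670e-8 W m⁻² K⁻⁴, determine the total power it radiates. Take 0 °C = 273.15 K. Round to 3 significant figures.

T = 1282 °C + 273.15 = 1555.15 K.
Area A = 7.26 cm² = 7.26×10⁻⁴ m².
P = σAT⁴ = 5.670×10⁻⁸ × 7.26×10⁻⁴ × (1555.15)⁴ = 241 W.

P ≈ 241 W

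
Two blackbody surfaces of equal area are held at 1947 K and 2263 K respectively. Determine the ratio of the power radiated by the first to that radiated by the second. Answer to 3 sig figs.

P₁/P₂ ≈ 0.548

With equal areas, P₁/P₂ = (T₁/T₂)⁴ = (1947/2263)⁴ = 0.548.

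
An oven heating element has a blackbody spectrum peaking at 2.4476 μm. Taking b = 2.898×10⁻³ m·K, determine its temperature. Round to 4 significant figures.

Wien's law gives T = b/λ_max = (2.898×10⁻³ m·K)/(2.4476×10⁻⁶ m) = 1184 K.

T ≈ 1184 K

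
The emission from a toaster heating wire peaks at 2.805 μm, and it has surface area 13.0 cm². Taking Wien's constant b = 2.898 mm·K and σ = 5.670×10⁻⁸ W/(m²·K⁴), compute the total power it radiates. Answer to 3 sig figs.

P ≈ 84.0 W

Wien's law: T = b/λ_max = 2.898×10⁻³/2.805×10⁻⁶ = 1033.16 K.
Area A = 13.0 cm² = 1.30×10⁻³ m².
Then P = σAT⁴ = 5.670×10⁻⁸×1.30×10⁻³×(1033.16)⁴ = 84.0 W.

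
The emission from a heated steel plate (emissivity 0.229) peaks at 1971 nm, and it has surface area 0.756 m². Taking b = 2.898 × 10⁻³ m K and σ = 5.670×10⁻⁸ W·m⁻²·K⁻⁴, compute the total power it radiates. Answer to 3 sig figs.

Wien's law: T = b/λ_max = 2.898×10⁻³/1.971×10⁻⁶ = 1470.32 K.
Area A = 0.756 m².
Then P = εσAT⁴ = 0.229×5.670×10⁻⁸×0.756×(1470.32)⁴ = 4.59×10⁴ W.

P ≈ 4.59×10⁴ W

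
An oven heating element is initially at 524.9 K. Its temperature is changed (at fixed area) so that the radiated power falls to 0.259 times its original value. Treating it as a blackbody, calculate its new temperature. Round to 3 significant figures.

P ∝ T⁴, so T₂/T₁ = (P₂/P₁)^(1/4) = (0.259)^(1/4) = 0.713387.
T₂ = 524.9 × 0.713387 = 374 K.

T₂ ≈ 374 K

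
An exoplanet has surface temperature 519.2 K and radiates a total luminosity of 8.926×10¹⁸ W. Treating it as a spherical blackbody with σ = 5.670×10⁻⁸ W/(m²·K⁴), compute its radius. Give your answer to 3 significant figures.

L = 4πR²σT⁴ ⇒ R = √(L/(4πσT⁴)).
σT⁴ = 4120.23 W/m², so R = √(8.926×10¹⁸/(4π×4120.23)) = 1.31×10⁷ m.

R ≈ 1.31×10⁷ m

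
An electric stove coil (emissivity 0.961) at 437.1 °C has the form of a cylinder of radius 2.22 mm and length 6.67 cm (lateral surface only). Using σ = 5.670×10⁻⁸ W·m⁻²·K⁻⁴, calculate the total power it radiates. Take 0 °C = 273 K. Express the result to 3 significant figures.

P ≈ 12.9 W

T = 437.1 °C + 273 = 710.1 K.
Lateral area A = 2πrL = 2π×2.22×10⁻³×0.0667 = 9.30376×10⁻⁴ m².
P = εσAT⁴ = 0.961 × 5.670×10⁻⁸ × 9.30376×10⁻⁴ × (710.1)⁴ = 12.9 W.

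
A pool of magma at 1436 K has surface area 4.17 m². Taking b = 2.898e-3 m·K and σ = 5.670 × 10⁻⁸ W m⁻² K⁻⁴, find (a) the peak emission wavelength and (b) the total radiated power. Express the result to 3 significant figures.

λ_max ≈ 2.02 μm; P ≈ 1.01×10⁶ W

(a) λ_max = b/T = 2.898×10⁻³/1436 = 2.018×10⁻⁶ m = 2.02 μm.
Area A = 4.17 m².
(b) P = σAT⁴ = 5.670×10⁻⁸×4.17×(1436)⁴ = 1.01×10⁶ W.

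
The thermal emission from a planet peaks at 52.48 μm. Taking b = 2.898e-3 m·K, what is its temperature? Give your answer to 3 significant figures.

T ≈ 55.2 K

Wien's law gives T = b/λ_max = (2.898×10⁻³ m·K)/(5.248×10⁻⁵ m) = 55.2 K.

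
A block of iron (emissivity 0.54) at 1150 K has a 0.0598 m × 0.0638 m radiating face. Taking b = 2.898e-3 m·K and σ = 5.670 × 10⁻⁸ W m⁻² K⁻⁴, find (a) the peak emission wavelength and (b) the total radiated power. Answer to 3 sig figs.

λ_max ≈ 2.52 μm; P ≈ 204 W

(a) λ_max = b/T = 2.898×10⁻³/1150 = 2.520×10⁻⁶ m = 2.52 μm.
Area A = 0.0598 × 0.0638 = 3.81524×10⁻³ m².
(b) P = εσAT⁴ = 0.54×5.670×10⁻⁸×3.81524×10⁻³×(1150)⁴ = 204 W.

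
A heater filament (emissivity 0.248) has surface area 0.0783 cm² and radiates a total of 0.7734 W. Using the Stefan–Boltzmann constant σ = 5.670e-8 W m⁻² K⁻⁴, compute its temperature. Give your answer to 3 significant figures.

T ≈ 1.63×10³ K

Area A = 0.0783 cm² = 7.83×10⁻⁶ m².
P = εσAT⁴ ⇒ T = (P/(εσA))^(1/4) = (0.7734/(0.248×5.670×10⁻⁸×7.83×10⁻⁶))^(1/4) = 1.63×10³ K.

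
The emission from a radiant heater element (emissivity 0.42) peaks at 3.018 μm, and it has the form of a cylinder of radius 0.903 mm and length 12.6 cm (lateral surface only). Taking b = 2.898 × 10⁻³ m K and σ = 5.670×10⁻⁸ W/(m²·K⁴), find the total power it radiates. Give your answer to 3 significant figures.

Wien's law: T = b/λ_max = 2.898×10⁻³/3.018×10⁻⁶ = 960.239 K.
Lateral area A = 2πrL = 2π×9.03×10⁻⁴×0.126 = 7.14888×10⁻⁴ m².
Then P = εσAT⁴ = 0.42×5.670×10⁻⁸×7.14888×10⁻⁴×(960.239)⁴ = 14.5 W.

P ≈ 14.5 W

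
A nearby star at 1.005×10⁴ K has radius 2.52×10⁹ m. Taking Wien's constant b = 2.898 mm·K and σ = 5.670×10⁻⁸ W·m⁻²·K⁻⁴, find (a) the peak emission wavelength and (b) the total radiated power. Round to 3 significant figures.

(a) λ_max = b/T = 2.898×10⁻³/1.005×10⁴ = 2.884×10⁻⁷ m = 288 nm.
Surface area A = 4πR² = 4π(2.52×10⁹ m)² = 7.98015×10¹⁹ m².
(b) P = σAT⁴ = 5.670×10⁻⁸×7.98015×10¹⁹×(1.005×10⁴)⁴ = 4.62×10²⁸ W.

λ_max ≈ 288 nm; P ≈ 4.62×10²⁸ W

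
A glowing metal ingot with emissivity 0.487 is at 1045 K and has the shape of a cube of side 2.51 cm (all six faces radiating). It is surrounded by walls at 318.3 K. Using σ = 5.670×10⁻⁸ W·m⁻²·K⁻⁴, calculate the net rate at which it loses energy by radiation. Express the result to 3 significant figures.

Area A = 6s² = 6×(0.0251 m)² = 3.78006×10⁻³ m².
Net radiated power P_net = εσA(T⁴ − T₀⁴) = 0.487×5.670×10⁻⁸×3.78006×10⁻³×(1045⁴ − 318.3⁴).
T⁴ − T₀⁴ = 1.19252×10¹² − 1.02647×10¹⁰ = 1.18226×10¹² K⁴, so P_net = 123 W.

Net loss ≈ 123 W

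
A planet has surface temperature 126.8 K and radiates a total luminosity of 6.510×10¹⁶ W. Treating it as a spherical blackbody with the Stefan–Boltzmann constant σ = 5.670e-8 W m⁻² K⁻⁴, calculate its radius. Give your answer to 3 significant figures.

L = 4πR²σT⁴ ⇒ R = √(L/(4πσT⁴)).
σT⁴ = 14.6575 W/m², so R = √(6.510×10¹⁶/(4π×14.6575)) = 1.88×10⁷ m.

R ≈ 1.88×10⁷ m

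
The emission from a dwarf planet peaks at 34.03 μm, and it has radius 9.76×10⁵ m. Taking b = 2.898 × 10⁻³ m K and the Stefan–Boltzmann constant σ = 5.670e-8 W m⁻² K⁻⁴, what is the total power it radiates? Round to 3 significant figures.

P ≈ 3.57×10¹³ W

Wien's law: T = b/λ_max = 2.898×10⁻³/3.403×10⁻⁵ = 85.1602 K.
Surface area A = 4πR² = 4π(9.76×10⁵ m)² = 1.19704×10¹³ m².
Then P = σAT⁴ = 5.670×10⁻⁸×1.19704×10¹³×(85.1602)⁴ = 3.57×10¹³ W.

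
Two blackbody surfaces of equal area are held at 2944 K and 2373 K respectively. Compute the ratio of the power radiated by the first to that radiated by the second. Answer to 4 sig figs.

With equal areas, P₁/P₂ = (T₁/T₂)⁴ = (2944/2373)⁴ = 2.369.

P₁/P₂ ≈ 2.369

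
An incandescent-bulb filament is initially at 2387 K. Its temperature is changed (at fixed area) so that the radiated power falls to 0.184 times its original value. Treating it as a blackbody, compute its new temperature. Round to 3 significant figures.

P ∝ T⁴, so T₂/T₁ = (P₂/P₁)^(1/4) = (0.184)^(1/4) = 0.654944.
T₂ = 2387 × 0.654944 = 1.56×10³ K.

T₂ ≈ 1.56×10³ K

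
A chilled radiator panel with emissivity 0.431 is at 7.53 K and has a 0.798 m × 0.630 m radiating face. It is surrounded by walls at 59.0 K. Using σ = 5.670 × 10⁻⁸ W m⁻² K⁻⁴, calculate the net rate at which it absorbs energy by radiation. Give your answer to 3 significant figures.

Net gain ≈ 0.149 W

Area A = 0.798 × 0.630 = 0.50274 m².
Net radiated power P_net = εσA(T⁴ − T₀⁴) = 0.431×5.670×10⁻⁸×0.50274×(7.53⁴ − 59.0⁴).
T⁴ − T₀⁴ = 3214.99 − 1.21174×10⁷ = -1.21142×10⁷ K⁴, so P_net = -0.149 W — negative, meaning a net gain of 0.149 W.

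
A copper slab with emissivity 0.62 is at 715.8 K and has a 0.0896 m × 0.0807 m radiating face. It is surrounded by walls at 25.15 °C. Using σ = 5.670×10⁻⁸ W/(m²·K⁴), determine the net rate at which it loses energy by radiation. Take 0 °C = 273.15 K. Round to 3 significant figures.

Net loss ≈ 64.7 W

Surroundings: T = 25.15 °C + 273.15 = 298.30 K.
Area A = 0.0896 × 0.0807 = 7.23072×10⁻³ m².
Net radiated power P_net = εσA(T⁴ − T₀⁴) = 0.62×5.670×10⁻⁸×7.23072×10⁻³×(715.8⁴ − 298.30⁴).
T⁴ − T₀⁴ = 2.62523×10¹¹ − 7.91795×10⁹ = 2.54605×10¹¹ K⁴, so P_net = 64.7 W.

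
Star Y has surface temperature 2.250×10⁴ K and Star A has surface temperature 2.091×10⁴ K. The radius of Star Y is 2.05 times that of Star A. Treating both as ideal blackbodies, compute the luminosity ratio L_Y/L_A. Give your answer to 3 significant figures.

L_Y/L_A ≈ 5.63

L ∝ R²T⁴, so L_Y/L_A = (R_Y/R_A)²(T_Y/T_A)⁴ = (2.05)² × (2.250×10⁴/2.091×10⁴)⁴ = 4.2025 × 1.34065 = 5.63.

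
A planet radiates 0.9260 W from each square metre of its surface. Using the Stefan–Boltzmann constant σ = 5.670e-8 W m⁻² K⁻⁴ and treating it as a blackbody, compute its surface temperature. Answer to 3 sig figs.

I = σT⁴, so T = (I/σ)^(1/4) = (0.9260/(5.670×10⁻⁸))^(1/4) = 63.6 K.

T ≈ 63.6 K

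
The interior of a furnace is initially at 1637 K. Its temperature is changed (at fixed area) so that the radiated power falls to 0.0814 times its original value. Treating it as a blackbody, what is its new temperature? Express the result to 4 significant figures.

T₂ ≈ 874.4 K

P ∝ T⁴, so T₂/T₁ = (P₂/P₁)^(1/4) = (0.0814)^(1/4) = 0.534141.
T₂ = 1637 × 0.534141 = 874.4 K.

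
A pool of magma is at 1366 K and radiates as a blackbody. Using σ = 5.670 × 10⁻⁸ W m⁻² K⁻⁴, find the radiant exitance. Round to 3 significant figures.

I ≈ 1.97×10⁵ W/m²

Stefan–Boltzmann: I = σT⁴ = 5.670×10⁻⁸ × (1366)⁴ = 1.97×10⁵ W/m².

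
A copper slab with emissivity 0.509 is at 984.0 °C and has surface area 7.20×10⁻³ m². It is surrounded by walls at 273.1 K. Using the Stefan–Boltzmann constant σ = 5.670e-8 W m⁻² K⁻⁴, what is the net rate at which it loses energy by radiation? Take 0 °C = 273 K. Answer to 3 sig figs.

Net loss ≈ 518 W

T = 984.0 °C + 273 = 1257.0 K.
Area A = 7.20×10⁻³ m².
Net radiated power P_net = εσA(T⁴ − T₀⁴) = 0.509×5.670×10⁻⁸×7.20×10⁻³×(1257.0⁴ − 273.1⁴).
T⁴ − T₀⁴ = 2.49655×10¹² − 5.56271×10⁹ = 2.49099×10¹² K⁴, so P_net = 518 W.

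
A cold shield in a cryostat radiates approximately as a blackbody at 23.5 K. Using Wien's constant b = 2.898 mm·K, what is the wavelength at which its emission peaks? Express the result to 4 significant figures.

λ_max ≈ 1.233×10⁻⁴ m

Wien's displacement law: λ_max = b/T = (2.898×10⁻³ m·K)/(23.5 K) = 1.2332×10⁻⁴ m.
That is 1.233×10⁻⁴ m, in the infrared range.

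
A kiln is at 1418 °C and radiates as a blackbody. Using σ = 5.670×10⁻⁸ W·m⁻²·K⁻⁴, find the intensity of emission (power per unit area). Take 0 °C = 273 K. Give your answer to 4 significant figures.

T = 1418 °C + 273 = 1691 K.
Stefan–Boltzmann: I = σT⁴ = 5.670×10⁻⁸ × (1691)⁴ = 4.636×10⁵ W/m².

I ≈ 4.636×10⁵ W/m²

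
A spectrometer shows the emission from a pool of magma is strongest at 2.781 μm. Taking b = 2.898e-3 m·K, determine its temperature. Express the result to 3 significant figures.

T ≈ 1.04×10³ K

Wien's law gives T = b/λ_max = (2.898×10⁻³ m·K)/(2.781×10⁻⁶ m) = 1.04×10³ K.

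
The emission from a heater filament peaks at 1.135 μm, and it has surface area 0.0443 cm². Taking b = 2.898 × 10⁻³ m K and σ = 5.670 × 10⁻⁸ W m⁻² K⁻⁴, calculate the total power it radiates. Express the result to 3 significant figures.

P ≈ 10.7 W

Wien's law: T = b/λ_max = 2.898×10⁻³/1.135×10⁻⁶ = 2553.30 K.
Area A = 0.0443 cm² = 4.43×10⁻⁶ m².
Then P = σAT⁴ = 5.670×10⁻⁸×4.43×10⁻⁶×(2553.30)⁴ = 10.7 W.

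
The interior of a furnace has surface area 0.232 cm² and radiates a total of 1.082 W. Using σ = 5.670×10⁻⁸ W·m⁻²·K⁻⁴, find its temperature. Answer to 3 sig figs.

Area A = 0.232 cm² = 2.32×10⁻⁵ m².
P = σAT⁴ ⇒ T = (P/(σA))^(1/4) = (1.082/(5.670×10⁻⁸×2.32×10⁻⁵))^(1/4) = 952 K.

T ≈ 952 K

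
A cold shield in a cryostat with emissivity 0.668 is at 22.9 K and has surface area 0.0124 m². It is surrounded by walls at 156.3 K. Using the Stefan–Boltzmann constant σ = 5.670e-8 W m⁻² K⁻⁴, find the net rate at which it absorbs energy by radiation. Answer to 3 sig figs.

Net gain ≈ 0.280 W

Area A = 0.0124 m².
Net radiated power P_net = εσA(T⁴ − T₀⁴) = 0.668×5.670×10⁻⁸×0.0124×(22.9⁴ − 156.3⁴).
T⁴ − T₀⁴ = 2.75006×10⁵ − 5.96810×10⁸ = -5.96535×10⁸ K⁴, so P_net = -0.280 W — negative, meaning a net gain of 0.280 W.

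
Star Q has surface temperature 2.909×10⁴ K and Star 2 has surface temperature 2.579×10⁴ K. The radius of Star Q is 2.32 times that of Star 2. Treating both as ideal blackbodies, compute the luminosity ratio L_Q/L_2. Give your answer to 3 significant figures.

L ∝ R²T⁴, so L_Q/L_2 = (R_Q/R_2)²(T_Q/T_2)⁴ = (2.32)² × (2.909×10⁴/2.579×10⁴)⁴ = 5.3824 × 1.61871 = 8.71.

L_Q/L_2 ≈ 8.71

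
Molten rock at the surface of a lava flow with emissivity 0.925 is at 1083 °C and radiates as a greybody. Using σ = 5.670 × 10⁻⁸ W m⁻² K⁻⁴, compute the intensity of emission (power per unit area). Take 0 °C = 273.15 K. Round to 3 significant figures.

I ≈ 1.77×10⁵ W/m²

T = 1083 °C + 273.15 = 1356.15 K.
Stefan–Boltzmann: I = εσT⁴ = 0.925 × 5.670×10⁻⁸ × (1356.15)⁴ = 1.77×10⁵ W/m².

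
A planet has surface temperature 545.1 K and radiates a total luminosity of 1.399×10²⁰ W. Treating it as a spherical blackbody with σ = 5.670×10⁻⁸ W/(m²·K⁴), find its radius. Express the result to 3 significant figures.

R ≈ 4.72×10⁷ m

L = 4πR²σT⁴ ⇒ R = √(L/(4πσT⁴)).
σT⁴ = 5005.96 W/m², so R = √(1.399×10²⁰/(4π×5005.96)) = 4.72×10⁷ m.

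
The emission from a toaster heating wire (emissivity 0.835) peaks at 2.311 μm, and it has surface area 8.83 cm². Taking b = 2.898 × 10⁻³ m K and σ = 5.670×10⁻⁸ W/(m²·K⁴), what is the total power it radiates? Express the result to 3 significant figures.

Wien's law: T = b/λ_max = 2.898×10⁻³/2.311×10⁻⁶ = 1254.00 K.
Area A = 8.83 cm² = 8.83×10⁻⁴ m².
Then P = εσAT⁴ = 0.835×5.670×10⁻⁸×8.83×10⁻⁴×(1254.00)⁴ = 103 W.

P ≈ 103 W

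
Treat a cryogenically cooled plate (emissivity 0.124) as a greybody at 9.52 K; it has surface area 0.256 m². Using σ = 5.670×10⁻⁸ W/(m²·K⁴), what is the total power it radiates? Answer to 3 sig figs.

P ≈ 1.48×10⁻⁵ W

Area A = 0.256 m².
P = εσAT⁴ = 0.124 × 5.670×10⁻⁸ × 0.256 × (9.52)⁴ = 1.48×10⁻⁵ W.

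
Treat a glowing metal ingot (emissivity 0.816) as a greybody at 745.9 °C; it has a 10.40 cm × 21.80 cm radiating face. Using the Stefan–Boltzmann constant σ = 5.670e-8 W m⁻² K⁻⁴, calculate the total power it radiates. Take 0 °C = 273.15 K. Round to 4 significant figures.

T = 745.9 °C + 273.15 = 1019.05 K.
Area A = 0.1040 × 0.2180 = 0.022672 m².
P = εσAT⁴ = 0.816 × 5.670×10⁻⁸ × 0.022672 × (1019.05)⁴ = 1131 W.

P ≈ 1131 W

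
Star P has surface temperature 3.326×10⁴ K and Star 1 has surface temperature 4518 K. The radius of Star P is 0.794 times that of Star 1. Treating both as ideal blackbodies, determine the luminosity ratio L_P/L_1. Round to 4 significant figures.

L_P/L_1 ≈ 1852

L ∝ R²T⁴, so L_P/L_1 = (R_P/R_1)²(T_P/T_1)⁴ = (0.794)² × (3.326×10⁴/4518)⁴ = 0.630436 × 2937.00 = 1852.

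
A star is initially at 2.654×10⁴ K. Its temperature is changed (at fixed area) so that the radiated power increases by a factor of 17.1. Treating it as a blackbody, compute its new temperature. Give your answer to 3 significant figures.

P ∝ T⁴, so T₂/T₁ = (P₂/P₁)^(1/4) = (17.1)^(1/4) = 2.03352.
T₂ = 2.654×10⁴ × 2.03352 = 5.40×10⁴ K.

T₂ ≈ 5.40×10⁴ K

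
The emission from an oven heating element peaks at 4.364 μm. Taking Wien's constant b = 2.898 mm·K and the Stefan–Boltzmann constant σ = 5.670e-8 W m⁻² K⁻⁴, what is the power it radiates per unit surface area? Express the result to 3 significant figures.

I ≈ 1.10×10⁴ W/m²

Wien's law: T = b/λ_max = 2.898×10⁻³/4.364×10⁻⁶ = 664.070 K.
Then I = σT⁴ = 5.670×10⁻⁸×(664.070)⁴ = 1.10×10⁴ W/m².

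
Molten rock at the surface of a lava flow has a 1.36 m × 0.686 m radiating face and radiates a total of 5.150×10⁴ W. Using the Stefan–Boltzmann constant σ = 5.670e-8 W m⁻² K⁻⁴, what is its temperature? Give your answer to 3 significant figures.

Area A = 1.36 × 0.686 = 0.93296 m².
P = σAT⁴ ⇒ T = (P/(σA))^(1/4) = (5.150×10⁴/(5.670×10⁻⁸×0.93296))^(1/4) = 993 K.

T ≈ 993 K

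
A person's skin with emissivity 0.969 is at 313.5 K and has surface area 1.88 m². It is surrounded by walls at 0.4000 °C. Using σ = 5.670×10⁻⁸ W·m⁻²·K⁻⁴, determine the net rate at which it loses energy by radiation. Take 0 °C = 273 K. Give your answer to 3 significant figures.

Net loss ≈ 421 W

Surroundings: T = 0.4000 °C + 273 = 273.4000 K.
Area A = 1.88 m².
Net radiated power P_net = εσA(T⁴ − T₀⁴) = 0.969×5.670×10⁻⁸×1.88×(313.5⁴ − 273.4000⁴).
T⁴ − T₀⁴ = 9.65940×10⁹ − 5.58720×10⁹ = 4.07220×10⁹ K⁴, so P_net = 421 W.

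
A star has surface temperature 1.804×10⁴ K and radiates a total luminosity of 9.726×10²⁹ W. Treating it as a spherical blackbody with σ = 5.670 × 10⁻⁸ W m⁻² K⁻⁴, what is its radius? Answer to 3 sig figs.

L = 4πR²σT⁴ ⇒ R = √(L/(4πσT⁴)).
σT⁴ = 6.00522×10⁹ W/m², so R = √(9.726×10²⁹/(4π×6.00522×10⁹)) = 3.59×10⁹ m.

R ≈ 3.59×10⁹ m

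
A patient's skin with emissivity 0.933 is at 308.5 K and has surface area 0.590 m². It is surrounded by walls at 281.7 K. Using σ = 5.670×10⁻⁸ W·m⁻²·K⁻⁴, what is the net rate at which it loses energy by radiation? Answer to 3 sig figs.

Area A = 0.590 m².
Net radiated power P_net = εσA(T⁴ − T₀⁴) = 0.933×5.670×10⁻⁸×0.590×(308.5⁴ − 281.7⁴).
T⁴ − T₀⁴ = 9.05776×10⁹ − 6.29720×10⁹ = 2.76056×10⁹ K⁴, so P_net = 86.2 W.

Net loss ≈ 86.2 W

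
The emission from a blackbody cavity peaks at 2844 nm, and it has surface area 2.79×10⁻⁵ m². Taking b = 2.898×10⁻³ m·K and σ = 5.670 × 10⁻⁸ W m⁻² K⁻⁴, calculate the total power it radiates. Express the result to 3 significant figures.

P ≈ 1.71 W

Wien's law: T = b/λ_max = 2.898×10⁻³/2.844×10⁻⁶ = 1018.99 K.
Area A = 2.79×10⁻⁵ m².
Then P = σAT⁴ = 5.670×10⁻⁸×2.79×10⁻⁵×(1018.99)⁴ = 1.71 W.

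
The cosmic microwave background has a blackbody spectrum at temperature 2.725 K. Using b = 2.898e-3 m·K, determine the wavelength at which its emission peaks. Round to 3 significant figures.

λ_max ≈ 1.06×10⁻³ m

Wien's displacement law: λ_max = b/T = (2.898×10⁻³ m·K)/(2.725 K) = 1.063×10⁻³ m.
That is 1.06×10⁻³ m, in the microwave range.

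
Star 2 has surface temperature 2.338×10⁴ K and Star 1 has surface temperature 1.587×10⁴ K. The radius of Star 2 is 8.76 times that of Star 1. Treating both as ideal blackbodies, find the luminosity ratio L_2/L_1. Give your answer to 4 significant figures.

L_2/L_1 ≈ 361.5

L ∝ R²T⁴, so L_2/L_1 = (R_2/R_1)²(T_2/T_1)⁴ = (8.76)² × (2.338×10⁴/1.587×10⁴)⁴ = 76.7376 × 4.71054 = 361.5.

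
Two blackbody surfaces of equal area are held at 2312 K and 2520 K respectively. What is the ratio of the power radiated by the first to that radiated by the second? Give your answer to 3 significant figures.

With equal areas, P₁/P₂ = (T₁/T₂)⁴ = (2312/2520)⁴ = 0.709.

P₁/P₂ ≈ 0.709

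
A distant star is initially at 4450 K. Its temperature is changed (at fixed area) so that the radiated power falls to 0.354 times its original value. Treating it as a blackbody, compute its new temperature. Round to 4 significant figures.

T₂ ≈ 3433 K

P ∝ T⁴, so T₂/T₁ = (P₂/P₁)^(1/4) = (0.354)^(1/4) = 0.771349.
T₂ = 4450 × 0.771349 = 3433 K.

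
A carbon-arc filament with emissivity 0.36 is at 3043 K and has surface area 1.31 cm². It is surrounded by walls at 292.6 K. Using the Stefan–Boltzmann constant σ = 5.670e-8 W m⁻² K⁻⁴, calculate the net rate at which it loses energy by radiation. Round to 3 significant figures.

Area A = 1.31 cm² = 1.31×10⁻⁴ m².
Net radiated power P_net = εσA(T⁴ − T₀⁴) = 0.36×5.670×10⁻⁸×1.31×10⁻⁴×(3043⁴ − 292.6⁴).
T⁴ − T₀⁴ = 8.57448×10¹³ − 7.32989×10⁹ = 8.57375×10¹³ K⁴, so P_net = 229 W.

Net loss ≈ 229 W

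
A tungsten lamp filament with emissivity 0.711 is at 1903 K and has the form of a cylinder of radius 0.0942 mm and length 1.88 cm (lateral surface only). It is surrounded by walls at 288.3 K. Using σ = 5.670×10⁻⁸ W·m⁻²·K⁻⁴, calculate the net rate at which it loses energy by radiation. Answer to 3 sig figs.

Lateral area A = 2πrL = 2π×9.42×10⁻⁵×0.0188 = 1.11273×10⁻⁵ m².
Net radiated power P_net = εσA(T⁴ − T₀⁴) = 0.711×5.670×10⁻⁸×1.11273×10⁻⁵×(1903⁴ − 288.3⁴).
T⁴ − T₀⁴ = 1.31146×10¹³ − 6.90842×10⁹ = 1.31077×10¹³ K⁴, so P_net = 5.88 W.

Net loss ≈ 5.88 W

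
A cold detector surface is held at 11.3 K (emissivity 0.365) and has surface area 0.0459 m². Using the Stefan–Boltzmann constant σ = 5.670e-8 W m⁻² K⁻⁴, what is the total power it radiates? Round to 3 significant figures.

P ≈ 1.55×10⁻⁵ W

Area A = 0.0459 m².
P = εσAT⁴ = 0.365 × 5.670×10⁻⁸ × 0.0459 × (11.3)⁴ = 1.55×10⁻⁵ W.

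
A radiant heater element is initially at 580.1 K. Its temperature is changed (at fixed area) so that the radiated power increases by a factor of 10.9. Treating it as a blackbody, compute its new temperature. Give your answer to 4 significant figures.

P ∝ T⁴, so T₂/T₁ = (P₂/P₁)^(1/4) = (10.9)^(1/4) = 1.81701.
T₂ = 580.1 × 1.81701 = 1054 K.

T₂ ≈ 1054 K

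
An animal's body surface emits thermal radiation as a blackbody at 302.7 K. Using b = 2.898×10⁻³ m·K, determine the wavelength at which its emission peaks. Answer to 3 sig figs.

λ_max ≈ 9.57 μm

Wien's displacement law: λ_max = b/T = (2.898×10⁻³ m·K)/(302.7 K) = 9.574×10⁻⁶ m.
That is 9.57 μm, in the infrared range.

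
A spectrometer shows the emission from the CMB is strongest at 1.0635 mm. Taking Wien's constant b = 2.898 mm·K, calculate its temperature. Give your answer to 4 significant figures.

T ≈ 2.725 K

Wien's law gives T = b/λ_max = (2.898×10⁻³ m·K)/(1.0635×10⁻³ m) = 2.725 K.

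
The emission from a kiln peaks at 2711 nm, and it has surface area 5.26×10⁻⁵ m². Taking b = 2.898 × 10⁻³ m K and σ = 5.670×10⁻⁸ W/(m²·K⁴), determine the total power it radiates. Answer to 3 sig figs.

Wien's law: T = b/λ_max = 2.898×10⁻³/2.711×10⁻⁶ = 1068.98 K.
Area A = 5.26×10⁻⁵ m².
Then P = σAT⁴ = 5.670×10⁻⁸×5.26×10⁻⁵×(1068.98)⁴ = 3.89 W.

P ≈ 3.89 W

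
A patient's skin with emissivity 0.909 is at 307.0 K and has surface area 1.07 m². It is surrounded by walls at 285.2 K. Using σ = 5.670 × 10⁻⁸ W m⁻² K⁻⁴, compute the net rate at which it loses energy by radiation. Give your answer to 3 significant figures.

Area A = 1.07 m².
Net radiated power P_net = εσA(T⁴ − T₀⁴) = 0.909×5.670×10⁻⁸×1.07×(307.0⁴ − 285.2⁴).
T⁴ − T₀⁴ = 8.88287×10⁹ − 6.61604×10⁹ = 2.26683×10⁹ K⁴, so P_net = 125 W.

Net loss ≈ 125 W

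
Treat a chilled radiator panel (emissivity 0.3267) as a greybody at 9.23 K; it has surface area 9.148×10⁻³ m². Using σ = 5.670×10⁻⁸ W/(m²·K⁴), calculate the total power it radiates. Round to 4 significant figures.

Area A = 9.148×10⁻³ m².
P = εσAT⁴ = 0.3267 × 5.670×10⁻⁸ × 9.148×10⁻³ × (9.23)⁴ = 1.230×10⁻⁶ W.

P ≈ 1.230×10⁻⁶ W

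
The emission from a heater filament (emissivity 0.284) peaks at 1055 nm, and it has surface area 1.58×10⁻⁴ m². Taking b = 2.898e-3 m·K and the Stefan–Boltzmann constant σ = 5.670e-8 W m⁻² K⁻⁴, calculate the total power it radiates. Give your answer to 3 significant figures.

P ≈ 145 W

Wien's law: T = b/λ_max = 2.898×10⁻³/1.055×10⁻⁶ = 2746.92 K.
Area A = 1.58×10⁻⁴ m².
Then P = εσAT⁴ = 0.284×5.670×10⁻⁸×1.58×10⁻⁴×(2746.92)⁴ = 145 W.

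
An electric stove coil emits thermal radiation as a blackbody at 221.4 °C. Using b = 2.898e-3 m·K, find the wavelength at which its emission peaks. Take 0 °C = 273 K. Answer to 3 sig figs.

λ_max ≈ 5.86 μm

T = 221.4 °C + 273 = 494.4 K.
Wien's displacement law: λ_max = b/T = (2.898×10⁻³ m·K)/(494.4 K) = 5.862×10⁻⁶ m.
That is 5.86 μm, in the infrared range.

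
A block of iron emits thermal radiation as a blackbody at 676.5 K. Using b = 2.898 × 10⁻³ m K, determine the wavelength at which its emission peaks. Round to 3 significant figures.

λ_max ≈ 4.28 μm

Wien's displacement law: λ_max = b/T = (2.898×10⁻³ m·K)/(676.5 K) = 4.284×10⁻⁶ m.
That is 4.28 μm, in the infrared range.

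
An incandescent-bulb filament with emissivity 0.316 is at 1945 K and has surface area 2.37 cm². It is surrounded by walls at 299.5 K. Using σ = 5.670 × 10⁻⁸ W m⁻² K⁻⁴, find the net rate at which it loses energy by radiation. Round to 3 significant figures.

Area A = 2.37 cm² = 2.37×10⁻⁴ m².
Net radiated power P_net = εσA(T⁴ − T₀⁴) = 0.316×5.670×10⁻⁸×2.37×10⁻⁴×(1945⁴ − 299.5⁴).
T⁴ − T₀⁴ = 1.43113×10¹³ − 8.04613×10⁹ = 1.43033×10¹³ K⁴, so P_net = 60.7 W.

Net loss ≈ 60.7 W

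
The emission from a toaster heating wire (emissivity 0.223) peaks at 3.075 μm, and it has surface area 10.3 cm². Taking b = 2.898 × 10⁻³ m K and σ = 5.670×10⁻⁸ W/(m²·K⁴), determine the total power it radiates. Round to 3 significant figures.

P ≈ 10.3 W

Wien's law: T = b/λ_max = 2.898×10⁻³/3.075×10⁻⁶ = 942.439 K.
Area A = 10.3 cm² = 1.03×10⁻³ m².
Then P = εσAT⁴ = 0.223×5.670×10⁻⁸×1.03×10⁻³×(942.439)⁴ = 10.3 W.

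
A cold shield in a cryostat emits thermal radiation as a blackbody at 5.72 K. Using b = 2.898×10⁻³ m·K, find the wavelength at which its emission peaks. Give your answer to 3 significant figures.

λ_max ≈ 5.07×10⁻⁴ m

Wien's displacement law: λ_max = b/T = (2.898×10⁻³ m·K)/(5.72 K) = 5.066×10⁻⁴ m.
That is 5.07×10⁻⁴ m, in the infrared range.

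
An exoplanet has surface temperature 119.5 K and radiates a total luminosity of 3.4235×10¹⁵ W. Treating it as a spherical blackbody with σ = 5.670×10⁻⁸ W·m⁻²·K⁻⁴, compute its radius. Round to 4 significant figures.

L = 4πR²σT⁴ ⇒ R = √(L/(4πσT⁴)).
σT⁴ = 11.5626 W/m², so R = √(3.4235×10¹⁵/(4π×11.5626)) = 4.854×10⁶ m.

R ≈ 4.854×10⁶ m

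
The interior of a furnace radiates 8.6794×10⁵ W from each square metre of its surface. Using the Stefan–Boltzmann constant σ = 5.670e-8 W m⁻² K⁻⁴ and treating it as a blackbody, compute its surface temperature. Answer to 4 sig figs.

I = σT⁴, so T = (I/σ)^(1/4) = (8.6794×10⁵/(5.670×10⁻⁸))^(1/4) = 1978 K.

T ≈ 1978 K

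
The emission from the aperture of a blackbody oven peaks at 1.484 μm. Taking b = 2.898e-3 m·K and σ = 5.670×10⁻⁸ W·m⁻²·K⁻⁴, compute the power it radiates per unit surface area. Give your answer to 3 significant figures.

Wien's law: T = b/λ_max = 2.898×10⁻³/1.484×10⁻⁶ = 1952.83 K.
Then I = σT⁴ = 5.670×10⁻⁸×(1952.83)⁴ = 8.25×10⁵ W/m².

I ≈ 8.25×10⁵ W/m²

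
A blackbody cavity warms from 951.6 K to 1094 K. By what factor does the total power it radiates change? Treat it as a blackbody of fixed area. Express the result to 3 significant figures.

P₂/P₁ ≈ 1.75

P ∝ T⁴, so P₂/P₁ = (T₂/T₁)⁴ = (1094/951.6)⁴ = (1.14964)⁴ = 1.75.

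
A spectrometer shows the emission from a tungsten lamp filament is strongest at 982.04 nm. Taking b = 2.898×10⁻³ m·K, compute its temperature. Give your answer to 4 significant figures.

T ≈ 2951 K

Wien's law gives T = b/λ_max = (2.898×10⁻³ m·K)/(9.8204×10⁻⁷ m) = 2951 K.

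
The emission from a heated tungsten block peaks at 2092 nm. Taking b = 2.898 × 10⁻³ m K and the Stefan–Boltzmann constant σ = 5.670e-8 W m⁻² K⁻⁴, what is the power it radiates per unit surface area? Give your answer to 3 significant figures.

Wien's law: T = b/λ_max = 2.898×10⁻³/2.092×10⁻⁶ = 1385.28 K.
Then I = σT⁴ = 5.670×10⁻⁸×(1385.28)⁴ = 2.09×10⁵ W/m².

I ≈ 2.09×10⁵ W/m²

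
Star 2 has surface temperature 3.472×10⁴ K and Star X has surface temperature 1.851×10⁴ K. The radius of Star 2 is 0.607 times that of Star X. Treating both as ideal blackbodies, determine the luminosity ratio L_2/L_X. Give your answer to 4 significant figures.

L_2/L_X ≈ 4.561

L ∝ R²T⁴, so L_2/L_X = (R_2/R_X)²(T_2/T_X)⁴ = (0.607)² × (3.472×10⁴/1.851×10⁴)⁴ = 0.368449 × 12.3792 = 4.561.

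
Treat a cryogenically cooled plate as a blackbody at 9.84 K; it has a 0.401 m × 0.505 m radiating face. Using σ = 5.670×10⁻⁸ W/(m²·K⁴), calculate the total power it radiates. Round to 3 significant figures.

Area A = 0.401 × 0.505 = 0.202505 m².
P = σAT⁴ = 5.670×10⁻⁸ × 0.202505 × (9.84)⁴ = 1.08×10⁻⁴ W.

P ≈ 1.08×10⁻⁴ W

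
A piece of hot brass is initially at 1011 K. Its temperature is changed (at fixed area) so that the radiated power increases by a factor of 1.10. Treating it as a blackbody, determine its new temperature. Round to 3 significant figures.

T₂ ≈ 1.04×10³ K

P ∝ T⁴, so T₂/T₁ = (P₂/P₁)^(1/4) = (1.10)^(1/4) = 1.02411.
T₂ = 1011 × 1.02411 = 1.04×10³ K.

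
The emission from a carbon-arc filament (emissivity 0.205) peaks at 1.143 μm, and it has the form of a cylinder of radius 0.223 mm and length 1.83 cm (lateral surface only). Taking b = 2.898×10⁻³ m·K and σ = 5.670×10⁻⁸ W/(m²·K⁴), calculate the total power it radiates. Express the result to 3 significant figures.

Wien's law: T = b/λ_max = 2.898×10⁻³/1.143×10⁻⁶ = 2535.43 K.
Lateral area A = 2πrL = 2π×2.23×10⁻⁴×0.0183 = 2.56411×10⁻⁵ m².
Then P = εσAT⁴ = 0.205×5.670×10⁻⁸×2.56411×10⁻⁵×(2535.43)⁴ = 12.3 W.

P ≈ 12.3 W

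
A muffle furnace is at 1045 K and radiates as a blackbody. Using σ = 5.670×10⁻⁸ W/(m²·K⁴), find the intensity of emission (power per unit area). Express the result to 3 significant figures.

I ≈ 6.76×10⁴ W/m²

Stefan–Boltzmann: I = σT⁴ = 5.670×10⁻⁸ × (1045)⁴ = 6.76×10⁴ W/m².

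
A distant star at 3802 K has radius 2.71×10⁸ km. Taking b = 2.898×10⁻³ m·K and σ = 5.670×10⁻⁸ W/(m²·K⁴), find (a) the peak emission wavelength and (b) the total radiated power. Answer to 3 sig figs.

λ_max ≈ 762 nm; P ≈ 1.09×10³¹ W

(a) λ_max = b/T = 2.898×10⁻³/3802 = 7.622×10⁻⁷ m = 762 nm.
Surface area A = 4πR² = 4π(2.71×10¹¹ m)² = 9.22887×10²³ m².
(b) P = σAT⁴ = 5.670×10⁻⁸×9.22887×10²³×(3802)⁴ = 1.09×10³¹ W.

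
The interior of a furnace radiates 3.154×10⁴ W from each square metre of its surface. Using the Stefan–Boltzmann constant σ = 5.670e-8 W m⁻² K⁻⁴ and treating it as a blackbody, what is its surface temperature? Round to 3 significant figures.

I = σT⁴, so T = (I/σ)^(1/4) = (3.154×10⁴/(5.670×10⁻⁸))^(1/4) = 864 K.

T ≈ 864 K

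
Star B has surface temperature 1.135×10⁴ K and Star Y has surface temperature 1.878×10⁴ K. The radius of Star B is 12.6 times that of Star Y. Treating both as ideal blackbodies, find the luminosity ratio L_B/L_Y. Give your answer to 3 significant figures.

L ∝ R²T⁴, so L_B/L_Y = (R_B/R_Y)²(T_B/T_Y)⁴ = (12.6)² × (1.135×10⁴/1.878×10⁴)⁴ = 158.76 × 0.133414 = 21.2.

L_B/L_Y ≈ 21.2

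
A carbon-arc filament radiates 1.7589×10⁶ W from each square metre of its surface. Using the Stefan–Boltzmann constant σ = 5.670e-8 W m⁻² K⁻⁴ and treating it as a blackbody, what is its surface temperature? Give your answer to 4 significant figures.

I = σT⁴, so T = (I/σ)^(1/4) = (1.7589×10⁶/(5.670×10⁻⁸))^(1/4) = 2360 K.

T ≈ 2360 K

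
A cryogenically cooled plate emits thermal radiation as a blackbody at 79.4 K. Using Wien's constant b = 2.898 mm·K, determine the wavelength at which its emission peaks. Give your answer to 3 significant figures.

λ_max ≈ 36.5 μm

Wien's displacement law: λ_max = b/T = (2.898×10⁻³ m·K)/(79.4 K) = 3.650×10⁻⁵ m.
That is 36.5 μm, in the infrared range.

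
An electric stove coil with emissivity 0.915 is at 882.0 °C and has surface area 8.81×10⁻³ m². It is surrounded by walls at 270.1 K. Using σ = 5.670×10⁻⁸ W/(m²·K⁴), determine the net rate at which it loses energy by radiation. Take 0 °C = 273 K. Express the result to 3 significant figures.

Net loss ≈ 811 W

T = 882.0 °C + 273 = 1155.0 K.
Area A = 8.81×10⁻³ m².
Net radiated power P_net = εσA(T⁴ − T₀⁴) = 0.915×5.670×10⁻⁸×8.81×10⁻³×(1155.0⁴ − 270.1⁴).
T⁴ − T₀⁴ = 1.77962×10¹² − 5.32229×10⁹ = 1.77430×10¹² K⁴, so P_net = 811 W.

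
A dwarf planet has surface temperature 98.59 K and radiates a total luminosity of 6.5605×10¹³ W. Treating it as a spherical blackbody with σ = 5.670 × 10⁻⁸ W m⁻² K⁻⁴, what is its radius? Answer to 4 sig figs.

R ≈ 9.872×10⁵ m

L = 4πR²σT⁴ ⇒ R = √(L/(4πσT⁴)).
σT⁴ = 5.35691 W/m², so R = √(6.5605×10¹³/(4π×5.35691)) = 9.872×10⁵ m.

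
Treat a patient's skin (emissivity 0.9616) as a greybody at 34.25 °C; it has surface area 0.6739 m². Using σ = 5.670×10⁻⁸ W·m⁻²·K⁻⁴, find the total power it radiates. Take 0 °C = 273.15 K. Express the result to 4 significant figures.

T = 34.25 °C + 273.15 = 307.40 K.
Area A = 0.6739 m².
P = εσAT⁴ = 0.9616 × 5.670×10⁻⁸ × 0.6739 × (307.40)⁴ = 328.1 W.

P ≈ 328.1 W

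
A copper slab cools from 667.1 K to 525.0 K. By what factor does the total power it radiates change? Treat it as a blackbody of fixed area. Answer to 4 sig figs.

P₂/P₁ ≈ 0.3836

P ∝ T⁴, so P₂/P₁ = (T₂/T₁)⁴ = (525.0/667.1)⁴ = (0.786988)⁴ = 0.3836.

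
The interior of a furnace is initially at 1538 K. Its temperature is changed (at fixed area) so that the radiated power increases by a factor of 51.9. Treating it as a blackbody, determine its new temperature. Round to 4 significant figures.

P ∝ T⁴, so T₂/T₁ = (P₂/P₁)^(1/4) = (51.9)^(1/4) = 2.68406.
T₂ = 1538 × 2.68406 = 4128 K.

T₂ ≈ 4128 K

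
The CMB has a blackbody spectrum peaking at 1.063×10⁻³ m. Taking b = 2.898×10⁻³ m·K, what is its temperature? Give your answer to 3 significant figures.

T ≈ 2.73 K

Wien's law gives T = b/λ_max = (2.898×10⁻³ m·K)/(1.063×10⁻³ m) = 2.73 K.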